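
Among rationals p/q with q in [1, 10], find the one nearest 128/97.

Expand x = 128/97 as a continued fraction with the Euclidean algorithm:
  128 = 1*97 + 31, so a_0 = 1.
  97 = 3*31 + 4, so a_1 = 3.
  31 = 7*4 + 3, so a_2 = 7.
  4 = 1*3 + 1, so a_3 = 1.
  3 = 3*1 + 0, so a_4 = 3.
so x = [1; 3, 7, 1, 3].
Convergents (p_i = a_i*p_{i-1} + p_{i-2}, q_i = a_i*q_{i-1} + q_{i-2} with p_{-2}=0, p_{-1}=1, q_{-2}=1, q_{-1}=0), until the denominator exceeds 10:
  i=0: a_0=1, p_0 = 1*1 + 0 = 1, q_0 = 1*0 + 1 = 1.
  i=1: a_1=3, p_1 = 3*1 + 1 = 4, q_1 = 3*1 + 0 = 3.
  i=2: a_2=7, p_2 = 7*4 + 1 = 29, q_2 = 7*3 + 1 = 22.
q_2 = 22 > 10, so the last convergent with denominator <= 10 is p_1/q_1 = 4/3.
The closest fraction with denominator <= 10 is either p_1/q_1 or the intermediate fraction (k*p_1 + p_0)/(k*q_1 + q_0) with the largest k >= 1 whose denominator stays <= 10; these approach x as k grows, and every other convergent or intermediate fraction in range is farther away.
Largest k: floor((10 - q_0)/q_1) = floor((10 - 1)/3) = 3.
That gives (3*4 + 1)/(3*3 + 1) = 13/10.
Compare the errors: |x - 4/3| = |128*3 - 4*97|/(97*3) = 4/291, and |x - 13/10| = |128*10 - 13*97|/(97*10) = 19/970.
Cross-multiplying, 4*970 = 3880 < 5529 = 19*291, so 4/291 is smaller: the convergent 4/3 is closer to x than 13/10.

4/3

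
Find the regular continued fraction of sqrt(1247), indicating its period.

[35; (3, 5, 9, 1, 9, 5, 3, 70)]

Write x_i = (sqrt(1247) + m_i)/d_i with (m_0, d_0) = (0, 1). a_0 = floor(sqrt(1247)) = 35, since 35^2 = 1225 <= 1247 < 1296 = 36^2.
Iterate m_{i+1} = d_i*a_i - m_i, d_{i+1} = (1247 - m_{i+1}^2)/d_i, a_{i+1} = floor((a_0 + m_{i+1})/d_{i+1}):
  m_1 = 1*35 - 0 = 35, d_1 = (1247 - 35^2)/1 = 22/1 = 22, a_1 = floor((35 + 35)/22) = 3.
  m_2 = 22*3 - 35 = 31, d_2 = (1247 - 31^2)/22 = 286/22 = 13, a_2 = floor((35 + 31)/13) = 5.
  m_3 = 13*5 - 31 = 34, d_3 = (1247 - 34^2)/13 = 91/13 = 7, a_3 = floor((35 + 34)/7) = 9.
  m_4 = 7*9 - 34 = 29, d_4 = (1247 - 29^2)/7 = 406/7 = 58, a_4 = floor((35 + 29)/58) = 1.
  m_5 = 58*1 - 29 = 29, d_5 = (1247 - 29^2)/58 = 406/58 = 7, a_5 = floor((35 + 29)/7) = 9.
  m_6 = 7*9 - 29 = 34, d_6 = (1247 - 34^2)/7 = 91/7 = 13, a_6 = floor((35 + 34)/13) = 5.
  m_7 = 13*5 - 34 = 31, d_7 = (1247 - 31^2)/13 = 286/13 = 22, a_7 = floor((35 + 31)/22) = 3.
  m_8 = 22*3 - 31 = 35, d_8 = (1247 - 35^2)/22 = 22/22 = 1, a_8 = floor((35 + 35)/1) = 70.
  m_9 = 1*70 - 35 = 35, d_9 = (1247 - 35^2)/1 = 22/1 = 22: (m_9, d_9) = (m_1, d_1) = (35, 22), so from here the quotients repeat a_1, ..., a_8; the period length is 8.
Hence the expansion of sqrt(1247) is a_0 = 35 followed by the repeating block 3, 5, 9, 1, 9, 5, 3, 70 (period 8).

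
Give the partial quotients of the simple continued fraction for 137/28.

Run the Euclidean algorithm on 137 and 28; the successive quotients are the partial quotients a_0, a_1, ... (each step inverts the fractional part left over by the previous one):
  137 = 4*28 + 25, so a_0 = 4.
  28 = 1*25 + 3, so a_1 = 1.
  25 = 8*3 + 1, so a_2 = 8.
  3 = 3*1 + 0, so a_3 = 3.
The remainder reaches 0 after 4 divisions, so the expansion has 4 partial quotients, read off in order.

[4; 1, 8, 3]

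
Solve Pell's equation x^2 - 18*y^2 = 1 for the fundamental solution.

First expand sqrt(18) as a continued fraction. With x_i = (sqrt(18) + m_i)/d_i and (m_0, d_0) = (0, 1): a_0 = floor(sqrt(18)) = 4, since 4^2 = 16 <= 18 < 25 = 5^2.
Iterate m_{i+1} = d_i*a_i - m_i, d_{i+1} = (18 - m_{i+1}^2)/d_i, a_{i+1} = floor((a_0 + m_{i+1})/d_{i+1}):
  m_1 = 1*4 - 0 = 4, d_1 = (18 - 4^2)/1 = 2/1 = 2, a_1 = floor((4 + 4)/2) = 4.
  m_2 = 2*4 - 4 = 4, d_2 = (18 - 4^2)/2 = 2/2 = 1, a_2 = floor((4 + 4)/1) = 8.
  m_3 = 1*8 - 4 = 4, d_3 = (18 - 4^2)/1 = 2/1 = 2: (m_3, d_3) = (m_1, d_1) = (4, 2), so from here the quotients repeat a_1, a_2; the period length is 2.
So sqrt(18) = [4; (4, 8)] with period length k = 2.
k is even, so the fundamental solution of x^2 - 18y^2 = 1 is (p_{k-1}, q_{k-1}) = (p_1, q_1); compute convergents through index 1.
Convergents (p_i = a_i*p_{i-1} + p_{i-2}, q_i = a_i*q_{i-1} + q_{i-2} with p_{-2}=0, p_{-1}=1, q_{-2}=1, q_{-1}=0):
  i=0: a_0=4, p_0 = 4*1 + 0 = 4, q_0 = 4*0 + 1 = 1.
  i=1: a_1=4, p_1 = 4*4 + 1 = 17, q_1 = 4*1 + 0 = 4.
Check: 17^2 - 18*4^2 = 289 - 288 = 1, so (x, y) = (17, 4) solves the equation, and by the theorem it is the least positive solution.

(x, y) = (17, 4)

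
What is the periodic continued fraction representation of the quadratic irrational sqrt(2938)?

[54; (4, 1, 11, 4, 11, 1, 4, 108)]

Write x_i = (sqrt(2938) + m_i)/d_i with (m_0, d_0) = (0, 1). a_0 = floor(sqrt(2938)) = 54, since 54^2 = 2916 <= 2938 < 3025 = 55^2.
Iterate m_{i+1} = d_i*a_i - m_i, d_{i+1} = (2938 - m_{i+1}^2)/d_i, a_{i+1} = floor((a_0 + m_{i+1})/d_{i+1}):
  m_1 = 1*54 - 0 = 54, d_1 = (2938 - 54^2)/1 = 22/1 = 22, a_1 = floor((54 + 54)/22) = 4.
  m_2 = 22*4 - 54 = 34, d_2 = (2938 - 34^2)/22 = 1782/22 = 81, a_2 = floor((54 + 34)/81) = 1.
  m_3 = 81*1 - 34 = 47, d_3 = (2938 - 47^2)/81 = 729/81 = 9, a_3 = floor((54 + 47)/9) = 11.
  m_4 = 9*11 - 47 = 52, d_4 = (2938 - 52^2)/9 = 234/9 = 26, a_4 = floor((54 + 52)/26) = 4.
  m_5 = 26*4 - 52 = 52, d_5 = (2938 - 52^2)/26 = 234/26 = 9, a_5 = floor((54 + 52)/9) = 11.
  m_6 = 9*11 - 52 = 47, d_6 = (2938 - 47^2)/9 = 729/9 = 81, a_6 = floor((54 + 47)/81) = 1.
  m_7 = 81*1 - 47 = 34, d_7 = (2938 - 34^2)/81 = 1782/81 = 22, a_7 = floor((54 + 34)/22) = 4.
  m_8 = 22*4 - 34 = 54, d_8 = (2938 - 54^2)/22 = 22/22 = 1, a_8 = floor((54 + 54)/1) = 108.
  m_9 = 1*108 - 54 = 54, d_9 = (2938 - 54^2)/1 = 22/1 = 22: (m_9, d_9) = (m_1, d_1) = (54, 22), so from here the quotients repeat a_1, ..., a_8; the period length is 8.
Hence the expansion of sqrt(2938) is a_0 = 54 followed by the repeating block 4, 1, 11, 4, 11, 1, 4, 108 (period 8).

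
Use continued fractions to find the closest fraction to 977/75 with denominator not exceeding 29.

378/29

Expand x = 977/75 as a continued fraction with the Euclidean algorithm:
  977 = 13*75 + 2, so a_0 = 13.
  75 = 37*2 + 1, so a_1 = 37.
  2 = 2*1 + 0, so a_2 = 2.
so x = [13; 37, 2].
Convergents (p_i = a_i*p_{i-1} + p_{i-2}, q_i = a_i*q_{i-1} + q_{i-2} with p_{-2}=0, p_{-1}=1, q_{-2}=1, q_{-1}=0), until the denominator exceeds 29:
  i=0: a_0=13, p_0 = 13*1 + 0 = 13, q_0 = 13*0 + 1 = 1.
  i=1: a_1=37, p_1 = 37*13 + 1 = 482, q_1 = 37*1 + 0 = 37.
q_1 = 37 > 29, so the last convergent with denominator <= 29 is p_0/q_0 = 13/1.
The closest fraction with denominator <= 29 is either p_0/q_0 or the intermediate fraction (k*p_0 + p_{-1})/(k*q_0 + q_{-1}) with the largest k >= 1 whose denominator stays <= 29; these approach x as k grows, and every other convergent or intermediate fraction in range is farther away.
Largest k: floor((29 - q_{-1})/q_0) = floor((29 - 0)/1) = 29 (using the seeds p_{-1} = 1, q_{-1} = 0).
That gives (29*13 + 1)/(29*1 + 0) = 378/29.
Compare the errors: |x - 13/1| = |977*1 - 13*75|/(75*1) = 2/75, and |x - 378/29| = |977*29 - 378*75|/(75*29) = 17/2175.
Cross-multiplying, 17*75 = 1275 < 4350 = 2*2175, so 17/2175 is smaller: the intermediate fraction 378/29 is closer to x than 13/1.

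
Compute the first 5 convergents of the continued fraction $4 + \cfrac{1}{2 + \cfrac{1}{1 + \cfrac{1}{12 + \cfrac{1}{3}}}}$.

Using the convergent recurrence p_i = a_i*p_{i-1} + p_{i-2}, q_i = a_i*q_{i-1} + q_{i-2} with p_{-2}=0, p_{-1}=1, q_{-2}=1, q_{-1}=0:
  i=0: a_0=4, p_0 = 4*1 + 0 = 4, q_0 = 4*0 + 1 = 1.
  i=1: a_1=2, p_1 = 2*4 + 1 = 9, q_1 = 2*1 + 0 = 2.
  i=2: a_2=1, p_2 = 1*9 + 4 = 13, q_2 = 1*2 + 1 = 3.
  i=3: a_3=12, p_3 = 12*13 + 9 = 165, q_3 = 12*3 + 2 = 38.
  i=4: a_4=3, p_4 = 3*165 + 13 = 508, q_4 = 3*38 + 3 = 117.

4/1, 9/2, 13/3, 165/38, 508/117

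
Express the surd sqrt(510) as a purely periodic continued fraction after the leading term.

[22; (1, 1, 2, 1, 1, 44)]

Write x_i = (sqrt(510) + m_i)/d_i with (m_0, d_0) = (0, 1). a_0 = floor(sqrt(510)) = 22, since 22^2 = 484 <= 510 < 529 = 23^2.
Iterate m_{i+1} = d_i*a_i - m_i, d_{i+1} = (510 - m_{i+1}^2)/d_i, a_{i+1} = floor((a_0 + m_{i+1})/d_{i+1}):
  m_1 = 1*22 - 0 = 22, d_1 = (510 - 22^2)/1 = 26/1 = 26, a_1 = floor((22 + 22)/26) = 1.
  m_2 = 26*1 - 22 = 4, d_2 = (510 - 4^2)/26 = 494/26 = 19, a_2 = floor((22 + 4)/19) = 1.
  m_3 = 19*1 - 4 = 15, d_3 = (510 - 15^2)/19 = 285/19 = 15, a_3 = floor((22 + 15)/15) = 2.
  m_4 = 15*2 - 15 = 15, d_4 = (510 - 15^2)/15 = 285/15 = 19, a_4 = floor((22 + 15)/19) = 1.
  m_5 = 19*1 - 15 = 4, d_5 = (510 - 4^2)/19 = 494/19 = 26, a_5 = floor((22 + 4)/26) = 1.
  m_6 = 26*1 - 4 = 22, d_6 = (510 - 22^2)/26 = 26/26 = 1, a_6 = floor((22 + 22)/1) = 44.
  m_7 = 1*44 - 22 = 22, d_7 = (510 - 22^2)/1 = 26/1 = 26: (m_7, d_7) = (m_1, d_1) = (22, 26), so from here the quotients repeat a_1, ..., a_6; the period length is 6.
Hence the expansion of sqrt(510) is a_0 = 22 followed by the repeating block 1, 1, 2, 1, 1, 44 (period 6).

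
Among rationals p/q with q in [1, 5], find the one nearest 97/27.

Expand x = 97/27 as a continued fraction with the Euclidean algorithm:
  97 = 3*27 + 16, so a_0 = 3.
  27 = 1*16 + 11, so a_1 = 1.
  16 = 1*11 + 5, so a_2 = 1.
  11 = 2*5 + 1, so a_3 = 2.
  5 = 5*1 + 0, so a_4 = 5.
so x = [3; 1, 1, 2, 5].
Convergents (p_i = a_i*p_{i-1} + p_{i-2}, q_i = a_i*q_{i-1} + q_{i-2} with p_{-2}=0, p_{-1}=1, q_{-2}=1, q_{-1}=0), until the denominator exceeds 5:
  i=0: a_0=3, p_0 = 3*1 + 0 = 3, q_0 = 3*0 + 1 = 1.
  i=1: a_1=1, p_1 = 1*3 + 1 = 4, q_1 = 1*1 + 0 = 1.
  i=2: a_2=1, p_2 = 1*4 + 3 = 7, q_2 = 1*1 + 1 = 2.
  i=3: a_3=2, p_3 = 2*7 + 4 = 18, q_3 = 2*2 + 1 = 5.
  i=4: a_4=5, p_4 = 5*18 + 7 = 97, q_4 = 5*5 + 2 = 27.
q_4 = 27 > 5, so the last convergent with denominator <= 5 is p_3/q_3 = 18/5.
The closest fraction with denominator <= 5 is either p_3/q_3 or the intermediate fraction (k*p_3 + p_2)/(k*q_3 + q_2) with the largest k >= 1 whose denominator stays <= 5; these approach x as k grows, and every other convergent or intermediate fraction in range is farther away.
Largest k: floor((5 - q_2)/q_3) = floor((5 - 2)/5) = 0.
Since k = 0, no intermediate fraction beyond p_3/q_3 has denominator <= 5, so the convergent 18/5 is the closest (its error is |97*5 - 18*27|/(27*5) = 1/135).

18/5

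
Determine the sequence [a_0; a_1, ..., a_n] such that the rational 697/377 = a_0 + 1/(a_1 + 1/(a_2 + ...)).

[1; 1, 5, 1, 1, 1, 1, 2, 4]

Run the Euclidean algorithm on 697 and 377; the successive quotients are the partial quotients a_0, a_1, ... (each step inverts the fractional part left over by the previous one):
  697 = 1*377 + 320, so a_0 = 1.
  377 = 1*320 + 57, so a_1 = 1.
  320 = 5*57 + 35, so a_2 = 5.
  57 = 1*35 + 22, so a_3 = 1.
  35 = 1*22 + 13, so a_4 = 1.
  22 = 1*13 + 9, so a_5 = 1.
  13 = 1*9 + 4, so a_6 = 1.
  9 = 2*4 + 1, so a_7 = 2.
  4 = 4*1 + 0, so a_8 = 4.
The remainder reaches 0 after 9 divisions, so the expansion has 9 partial quotients, read off in order.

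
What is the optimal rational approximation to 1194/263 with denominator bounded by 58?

227/50

Expand x = 1194/263 as a continued fraction with the Euclidean algorithm:
  1194 = 4*263 + 142, so a_0 = 4.
  263 = 1*142 + 121, so a_1 = 1.
  142 = 1*121 + 21, so a_2 = 1.
  121 = 5*21 + 16, so a_3 = 5.
  21 = 1*16 + 5, so a_4 = 1.
  16 = 3*5 + 1, so a_5 = 3.
  5 = 5*1 + 0, so a_6 = 5.
so x = [4; 1, 1, 5, 1, 3, 5].
Convergents (p_i = a_i*p_{i-1} + p_{i-2}, q_i = a_i*q_{i-1} + q_{i-2} with p_{-2}=0, p_{-1}=1, q_{-2}=1, q_{-1}=0), until the denominator exceeds 58:
  i=0: a_0=4, p_0 = 4*1 + 0 = 4, q_0 = 4*0 + 1 = 1.
  i=1: a_1=1, p_1 = 1*4 + 1 = 5, q_1 = 1*1 + 0 = 1.
  i=2: a_2=1, p_2 = 1*5 + 4 = 9, q_2 = 1*1 + 1 = 2.
  i=3: a_3=5, p_3 = 5*9 + 5 = 50, q_3 = 5*2 + 1 = 11.
  i=4: a_4=1, p_4 = 1*50 + 9 = 59, q_4 = 1*11 + 2 = 13.
  i=5: a_5=3, p_5 = 3*59 + 50 = 227, q_5 = 3*13 + 11 = 50.
  i=6: a_6=5, p_6 = 5*227 + 59 = 1194, q_6 = 5*50 + 13 = 263.
q_6 = 263 > 58, so the last convergent with denominator <= 58 is p_5/q_5 = 227/50.
The closest fraction with denominator <= 58 is either p_5/q_5 or the intermediate fraction (k*p_5 + p_4)/(k*q_5 + q_4) with the largest k >= 1 whose denominator stays <= 58; these approach x as k grows, and every other convergent or intermediate fraction in range is farther away.
Largest k: floor((58 - q_4)/q_5) = floor((58 - 13)/50) = 0.
Since k = 0, no intermediate fraction beyond p_5/q_5 has denominator <= 58, so the convergent 227/50 is the closest (its error is |1194*50 - 227*263|/(263*50) = 1/13150).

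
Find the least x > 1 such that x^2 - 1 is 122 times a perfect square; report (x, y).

(x, y) = (243, 22)

First expand sqrt(122) as a continued fraction. With x_i = (sqrt(122) + m_i)/d_i and (m_0, d_0) = (0, 1): a_0 = floor(sqrt(122)) = 11, since 11^2 = 121 <= 122 < 144 = 12^2.
Iterate m_{i+1} = d_i*a_i - m_i, d_{i+1} = (122 - m_{i+1}^2)/d_i, a_{i+1} = floor((a_0 + m_{i+1})/d_{i+1}):
  m_1 = 1*11 - 0 = 11, d_1 = (122 - 11^2)/1 = 1/1 = 1, a_1 = floor((11 + 11)/1) = 22.
  m_2 = 1*22 - 11 = 11, d_2 = (122 - 11^2)/1 = 1/1 = 1: (m_2, d_2) = (m_1, d_1) = (11, 1), so from here the quotient a_1 repeats; the period length is 1.
So sqrt(122) = [11; (22)] with period length k = 1.
k is odd, so (p_{k-1}, q_{k-1}) only solves x^2 - 122y^2 = -1 and the fundamental solution of x^2 - 122y^2 = 1 is (p_{2k-1}, q_{2k-1}) = (p_1, q_1); compute convergents through index 1, running through the period twice.
Convergents (p_i = a_i*p_{i-1} + p_{i-2}, q_i = a_i*q_{i-1} + q_{i-2} with p_{-2}=0, p_{-1}=1, q_{-2}=1, q_{-1}=0):
  i=0: a_0=11, p_0 = 11*1 + 0 = 11, q_0 = 11*0 + 1 = 1.
  i=1: a_1=22, p_1 = 22*11 + 1 = 243, q_1 = 22*1 + 0 = 22.
Indeed p_0^2 - 122*q_0^2 = 121 - 122 = -1, not +1.
Check: 243^2 - 122*22^2 = 59049 - 59048 = 1, so (x, y) = (243, 22) solves the equation, and by the theorem it is the least positive solution.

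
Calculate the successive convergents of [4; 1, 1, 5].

Using the convergent recurrence p_i = a_i*p_{i-1} + p_{i-2}, q_i = a_i*q_{i-1} + q_{i-2} with p_{-2}=0, p_{-1}=1, q_{-2}=1, q_{-1}=0:
  i=0: a_0=4, p_0 = 4*1 + 0 = 4, q_0 = 4*0 + 1 = 1.
  i=1: a_1=1, p_1 = 1*4 + 1 = 5, q_1 = 1*1 + 0 = 1.
  i=2: a_2=1, p_2 = 1*5 + 4 = 9, q_2 = 1*1 + 1 = 2.
  i=3: a_3=5, p_3 = 5*9 + 5 = 50, q_3 = 5*2 + 1 = 11.

4/1, 5/1, 9/2, 50/11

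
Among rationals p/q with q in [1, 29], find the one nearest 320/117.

Expand x = 320/117 as a continued fraction with the Euclidean algorithm:
  320 = 2*117 + 86, so a_0 = 2.
  117 = 1*86 + 31, so a_1 = 1.
  86 = 2*31 + 24, so a_2 = 2.
  31 = 1*24 + 7, so a_3 = 1.
  24 = 3*7 + 3, so a_4 = 3.
  7 = 2*3 + 1, so a_5 = 2.
  3 = 3*1 + 0, so a_6 = 3.
so x = [2; 1, 2, 1, 3, 2, 3].
Convergents (p_i = a_i*p_{i-1} + p_{i-2}, q_i = a_i*q_{i-1} + q_{i-2} with p_{-2}=0, p_{-1}=1, q_{-2}=1, q_{-1}=0), until the denominator exceeds 29:
  i=0: a_0=2, p_0 = 2*1 + 0 = 2, q_0 = 2*0 + 1 = 1.
  i=1: a_1=1, p_1 = 1*2 + 1 = 3, q_1 = 1*1 + 0 = 1.
  i=2: a_2=2, p_2 = 2*3 + 2 = 8, q_2 = 2*1 + 1 = 3.
  i=3: a_3=1, p_3 = 1*8 + 3 = 11, q_3 = 1*3 + 1 = 4.
  i=4: a_4=3, p_4 = 3*11 + 8 = 41, q_4 = 3*4 + 3 = 15.
  i=5: a_5=2, p_5 = 2*41 + 11 = 93, q_5 = 2*15 + 4 = 34.
q_5 = 34 > 29, so the last convergent with denominator <= 29 is p_4/q_4 = 41/15.
The closest fraction with denominator <= 29 is either p_4/q_4 or the intermediate fraction (k*p_4 + p_3)/(k*q_4 + q_3) with the largest k >= 1 whose denominator stays <= 29; these approach x as k grows, and every other convergent or intermediate fraction in range is farther away.
Largest k: floor((29 - q_3)/q_4) = floor((29 - 4)/15) = 1.
That gives (1*41 + 11)/(1*15 + 4) = 52/19.
Compare the errors: |x - 41/15| = |320*15 - 41*117|/(117*15) = 3/1755, and |x - 52/19| = |320*19 - 52*117|/(117*19) = 4/2223.
Cross-multiplying, 3*2223 = 6669 < 7020 = 4*1755, so 3/1755 is smaller: the convergent 41/15 is closer to x than 52/19.

41/15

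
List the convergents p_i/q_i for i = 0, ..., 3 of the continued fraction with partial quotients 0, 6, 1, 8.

0/1, 1/6, 1/7, 9/62

Using the convergent recurrence p_i = a_i*p_{i-1} + p_{i-2}, q_i = a_i*q_{i-1} + q_{i-2} with p_{-2}=0, p_{-1}=1, q_{-2}=1, q_{-1}=0:
  i=0: a_0=0, p_0 = 0*1 + 0 = 0, q_0 = 0*0 + 1 = 1.
  i=1: a_1=6, p_1 = 6*0 + 1 = 1, q_1 = 6*1 + 0 = 6.
  i=2: a_2=1, p_2 = 1*1 + 0 = 1, q_2 = 1*6 + 1 = 7.
  i=3: a_3=8, p_3 = 8*1 + 1 = 9, q_3 = 8*7 + 6 = 62.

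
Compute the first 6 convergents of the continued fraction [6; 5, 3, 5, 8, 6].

6/1, 31/5, 99/16, 526/85, 4307/696, 26368/4261

Using the convergent recurrence p_i = a_i*p_{i-1} + p_{i-2}, q_i = a_i*q_{i-1} + q_{i-2} with p_{-2}=0, p_{-1}=1, q_{-2}=1, q_{-1}=0:
  i=0: a_0=6, p_0 = 6*1 + 0 = 6, q_0 = 6*0 + 1 = 1.
  i=1: a_1=5, p_1 = 5*6 + 1 = 31, q_1 = 5*1 + 0 = 5.
  i=2: a_2=3, p_2 = 3*31 + 6 = 99, q_2 = 3*5 + 1 = 16.
  i=3: a_3=5, p_3 = 5*99 + 31 = 526, q_3 = 5*16 + 5 = 85.
  i=4: a_4=8, p_4 = 8*526 + 99 = 4307, q_4 = 8*85 + 16 = 696.
  i=5: a_5=6, p_5 = 6*4307 + 526 = 26368, q_5 = 6*696 + 85 = 4261.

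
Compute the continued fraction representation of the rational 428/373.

[1; 6, 1, 3, 1, 1, 2, 2]

Run the Euclidean algorithm on 428 and 373; the successive quotients are the partial quotients a_0, a_1, ... (each step inverts the fractional part left over by the previous one):
  428 = 1*373 + 55, so a_0 = 1.
  373 = 6*55 + 43, so a_1 = 6.
  55 = 1*43 + 12, so a_2 = 1.
  43 = 3*12 + 7, so a_3 = 3.
  12 = 1*7 + 5, so a_4 = 1.
  7 = 1*5 + 2, so a_5 = 1.
  5 = 2*2 + 1, so a_6 = 2.
  2 = 2*1 + 0, so a_7 = 2.
The remainder reaches 0 after 8 divisions, so the expansion has 8 partial quotients, read off in order.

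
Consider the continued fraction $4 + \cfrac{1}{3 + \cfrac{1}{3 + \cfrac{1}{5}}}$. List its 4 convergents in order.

4/1, 13/3, 43/10, 228/53

Using the convergent recurrence p_i = a_i*p_{i-1} + p_{i-2}, q_i = a_i*q_{i-1} + q_{i-2} with p_{-2}=0, p_{-1}=1, q_{-2}=1, q_{-1}=0:
  i=0: a_0=4, p_0 = 4*1 + 0 = 4, q_0 = 4*0 + 1 = 1.
  i=1: a_1=3, p_1 = 3*4 + 1 = 13, q_1 = 3*1 + 0 = 3.
  i=2: a_2=3, p_2 = 3*13 + 4 = 43, q_2 = 3*3 + 1 = 10.
  i=3: a_3=5, p_3 = 5*43 + 13 = 228, q_3 = 5*10 + 3 = 53.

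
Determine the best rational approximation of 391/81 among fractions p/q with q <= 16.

Expand x = 391/81 as a continued fraction with the Euclidean algorithm:
  391 = 4*81 + 67, so a_0 = 4.
  81 = 1*67 + 14, so a_1 = 1.
  67 = 4*14 + 11, so a_2 = 4.
  14 = 1*11 + 3, so a_3 = 1.
  11 = 3*3 + 2, so a_4 = 3.
  3 = 1*2 + 1, so a_5 = 1.
  2 = 2*1 + 0, so a_6 = 2.
so x = [4; 1, 4, 1, 3, 1, 2].
Convergents (p_i = a_i*p_{i-1} + p_{i-2}, q_i = a_i*q_{i-1} + q_{i-2} with p_{-2}=0, p_{-1}=1, q_{-2}=1, q_{-1}=0), until the denominator exceeds 16:
  i=0: a_0=4, p_0 = 4*1 + 0 = 4, q_0 = 4*0 + 1 = 1.
  i=1: a_1=1, p_1 = 1*4 + 1 = 5, q_1 = 1*1 + 0 = 1.
  i=2: a_2=4, p_2 = 4*5 + 4 = 24, q_2 = 4*1 + 1 = 5.
  i=3: a_3=1, p_3 = 1*24 + 5 = 29, q_3 = 1*5 + 1 = 6.
  i=4: a_4=3, p_4 = 3*29 + 24 = 111, q_4 = 3*6 + 5 = 23.
q_4 = 23 > 16, so the last convergent with denominator <= 16 is p_3/q_3 = 29/6.
The closest fraction with denominator <= 16 is either p_3/q_3 or the intermediate fraction (k*p_3 + p_2)/(k*q_3 + q_2) with the largest k >= 1 whose denominator stays <= 16; these approach x as k grows, and every other convergent or intermediate fraction in range is farther away.
Largest k: floor((16 - q_2)/q_3) = floor((16 - 5)/6) = 1.
That gives (1*29 + 24)/(1*6 + 5) = 53/11.
Compare the errors: |x - 29/6| = |391*6 - 29*81|/(81*6) = 3/486, and |x - 53/11| = |391*11 - 53*81|/(81*11) = 8/891.
Cross-multiplying, 3*891 = 2673 < 3888 = 8*486, so 3/486 is smaller: the convergent 29/6 is closer to x than 53/11.

29/6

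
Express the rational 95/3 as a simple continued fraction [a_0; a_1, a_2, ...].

[31; 1, 2]

Run the Euclidean algorithm on 95 and 3; the successive quotients are the partial quotients a_0, a_1, ... (each step inverts the fractional part left over by the previous one):
  95 = 31*3 + 2, so a_0 = 31.
  3 = 1*2 + 1, so a_1 = 1.
  2 = 2*1 + 0, so a_2 = 2.
The remainder reaches 0 after 3 divisions, so the expansion has 3 partial quotients, read off in order.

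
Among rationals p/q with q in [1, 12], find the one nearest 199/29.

Expand x = 199/29 as a continued fraction with the Euclidean algorithm:
  199 = 6*29 + 25, so a_0 = 6.
  29 = 1*25 + 4, so a_1 = 1.
  25 = 6*4 + 1, so a_2 = 6.
  4 = 4*1 + 0, so a_3 = 4.
so x = [6; 1, 6, 4].
Convergents (p_i = a_i*p_{i-1} + p_{i-2}, q_i = a_i*q_{i-1} + q_{i-2} with p_{-2}=0, p_{-1}=1, q_{-2}=1, q_{-1}=0), until the denominator exceeds 12:
  i=0: a_0=6, p_0 = 6*1 + 0 = 6, q_0 = 6*0 + 1 = 1.
  i=1: a_1=1, p_1 = 1*6 + 1 = 7, q_1 = 1*1 + 0 = 1.
  i=2: a_2=6, p_2 = 6*7 + 6 = 48, q_2 = 6*1 + 1 = 7.
  i=3: a_3=4, p_3 = 4*48 + 7 = 199, q_3 = 4*7 + 1 = 29.
q_3 = 29 > 12, so the last convergent with denominator <= 12 is p_2/q_2 = 48/7.
The closest fraction with denominator <= 12 is either p_2/q_2 or the intermediate fraction (k*p_2 + p_1)/(k*q_2 + q_1) with the largest k >= 1 whose denominator stays <= 12; these approach x as k grows, and every other convergent or intermediate fraction in range is farther away.
Largest k: floor((12 - q_1)/q_2) = floor((12 - 1)/7) = 1.
That gives (1*48 + 7)/(1*7 + 1) = 55/8.
Compare the errors: |x - 48/7| = |199*7 - 48*29|/(29*7) = 1/203, and |x - 55/8| = |199*8 - 55*29|/(29*8) = 3/232.
Cross-multiplying, 1*232 = 232 < 609 = 3*203, so 1/203 is smaller: the convergent 48/7 is closer to x than 55/8.

48/7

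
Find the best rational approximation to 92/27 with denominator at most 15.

17/5

Expand x = 92/27 as a continued fraction with the Euclidean algorithm:
  92 = 3*27 + 11, so a_0 = 3.
  27 = 2*11 + 5, so a_1 = 2.
  11 = 2*5 + 1, so a_2 = 2.
  5 = 5*1 + 0, so a_3 = 5.
so x = [3; 2, 2, 5].
Convergents (p_i = a_i*p_{i-1} + p_{i-2}, q_i = a_i*q_{i-1} + q_{i-2} with p_{-2}=0, p_{-1}=1, q_{-2}=1, q_{-1}=0), until the denominator exceeds 15:
  i=0: a_0=3, p_0 = 3*1 + 0 = 3, q_0 = 3*0 + 1 = 1.
  i=1: a_1=2, p_1 = 2*3 + 1 = 7, q_1 = 2*1 + 0 = 2.
  i=2: a_2=2, p_2 = 2*7 + 3 = 17, q_2 = 2*2 + 1 = 5.
  i=3: a_3=5, p_3 = 5*17 + 7 = 92, q_3 = 5*5 + 2 = 27.
q_3 = 27 > 15, so the last convergent with denominator <= 15 is p_2/q_2 = 17/5.
The closest fraction with denominator <= 15 is either p_2/q_2 or the intermediate fraction (k*p_2 + p_1)/(k*q_2 + q_1) with the largest k >= 1 whose denominator stays <= 15; these approach x as k grows, and every other convergent or intermediate fraction in range is farther away.
Largest k: floor((15 - q_1)/q_2) = floor((15 - 2)/5) = 2.
That gives (2*17 + 7)/(2*5 + 2) = 41/12.
Compare the errors: |x - 17/5| = |92*5 - 17*27|/(27*5) = 1/135, and |x - 41/12| = |92*12 - 41*27|/(27*12) = 3/324.
Cross-multiplying, 1*324 = 324 < 405 = 3*135, so 1/135 is smaller: the convergent 17/5 is closer to x than 41/12.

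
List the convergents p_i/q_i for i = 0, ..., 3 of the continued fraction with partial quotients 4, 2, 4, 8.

Using the convergent recurrence p_i = a_i*p_{i-1} + p_{i-2}, q_i = a_i*q_{i-1} + q_{i-2} with p_{-2}=0, p_{-1}=1, q_{-2}=1, q_{-1}=0:
  i=0: a_0=4, p_0 = 4*1 + 0 = 4, q_0 = 4*0 + 1 = 1.
  i=1: a_1=2, p_1 = 2*4 + 1 = 9, q_1 = 2*1 + 0 = 2.
  i=2: a_2=4, p_2 = 4*9 + 4 = 40, q_2 = 4*2 + 1 = 9.
  i=3: a_3=8, p_3 = 8*40 + 9 = 329, q_3 = 8*9 + 2 = 74.

4/1, 9/2, 40/9, 329/74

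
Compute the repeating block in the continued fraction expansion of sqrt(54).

Write x_i = (sqrt(54) + m_i)/d_i with (m_0, d_0) = (0, 1). a_0 = floor(sqrt(54)) = 7, since 7^2 = 49 <= 54 < 64 = 8^2.
Iterate m_{i+1} = d_i*a_i - m_i, d_{i+1} = (54 - m_{i+1}^2)/d_i, a_{i+1} = floor((a_0 + m_{i+1})/d_{i+1}):
  m_1 = 1*7 - 0 = 7, d_1 = (54 - 7^2)/1 = 5/1 = 5, a_1 = floor((7 + 7)/5) = 2.
  m_2 = 5*2 - 7 = 3, d_2 = (54 - 3^2)/5 = 45/5 = 9, a_2 = floor((7 + 3)/9) = 1.
  m_3 = 9*1 - 3 = 6, d_3 = (54 - 6^2)/9 = 18/9 = 2, a_3 = floor((7 + 6)/2) = 6.
  m_4 = 2*6 - 6 = 6, d_4 = (54 - 6^2)/2 = 18/2 = 9, a_4 = floor((7 + 6)/9) = 1.
  m_5 = 9*1 - 6 = 3, d_5 = (54 - 3^2)/9 = 45/9 = 5, a_5 = floor((7 + 3)/5) = 2.
  m_6 = 5*2 - 3 = 7, d_6 = (54 - 7^2)/5 = 5/5 = 1, a_6 = floor((7 + 7)/1) = 14.
  m_7 = 1*14 - 7 = 7, d_7 = (54 - 7^2)/1 = 5/1 = 5: (m_7, d_7) = (m_1, d_1) = (7, 5), so from here the quotients repeat a_1, ..., a_6; the period length is 6.
Hence the expansion of sqrt(54) is a_0 = 7 followed by the repeating block 2, 1, 6, 1, 2, 14 (period 6).

[7; (2, 1, 6, 1, 2, 14)]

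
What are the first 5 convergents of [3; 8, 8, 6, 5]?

Using the convergent recurrence p_i = a_i*p_{i-1} + p_{i-2}, q_i = a_i*q_{i-1} + q_{i-2} with p_{-2}=0, p_{-1}=1, q_{-2}=1, q_{-1}=0:
  i=0: a_0=3, p_0 = 3*1 + 0 = 3, q_0 = 3*0 + 1 = 1.
  i=1: a_1=8, p_1 = 8*3 + 1 = 25, q_1 = 8*1 + 0 = 8.
  i=2: a_2=8, p_2 = 8*25 + 3 = 203, q_2 = 8*8 + 1 = 65.
  i=3: a_3=6, p_3 = 6*203 + 25 = 1243, q_3 = 6*65 + 8 = 398.
  i=4: a_4=5, p_4 = 5*1243 + 203 = 6418, q_4 = 5*398 + 65 = 2055.

3/1, 25/8, 203/65, 1243/398, 6418/2055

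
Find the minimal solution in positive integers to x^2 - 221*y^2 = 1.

First expand sqrt(221) as a continued fraction. With x_i = (sqrt(221) + m_i)/d_i and (m_0, d_0) = (0, 1): a_0 = floor(sqrt(221)) = 14, since 14^2 = 196 <= 221 < 225 = 15^2.
Iterate m_{i+1} = d_i*a_i - m_i, d_{i+1} = (221 - m_{i+1}^2)/d_i, a_{i+1} = floor((a_0 + m_{i+1})/d_{i+1}):
  m_1 = 1*14 - 0 = 14, d_1 = (221 - 14^2)/1 = 25/1 = 25, a_1 = floor((14 + 14)/25) = 1.
  m_2 = 25*1 - 14 = 11, d_2 = (221 - 11^2)/25 = 100/25 = 4, a_2 = floor((14 + 11)/4) = 6.
  m_3 = 4*6 - 11 = 13, d_3 = (221 - 13^2)/4 = 52/4 = 13, a_3 = floor((14 + 13)/13) = 2.
  m_4 = 13*2 - 13 = 13, d_4 = (221 - 13^2)/13 = 52/13 = 4, a_4 = floor((14 + 13)/4) = 6.
  m_5 = 4*6 - 13 = 11, d_5 = (221 - 11^2)/4 = 100/4 = 25, a_5 = floor((14 + 11)/25) = 1.
  m_6 = 25*1 - 11 = 14, d_6 = (221 - 14^2)/25 = 25/25 = 1, a_6 = floor((14 + 14)/1) = 28.
  m_7 = 1*28 - 14 = 14, d_7 = (221 - 14^2)/1 = 25/1 = 25: (m_7, d_7) = (m_1, d_1) = (14, 25), so from here the quotients repeat a_1, ..., a_6; the period length is 6.
So sqrt(221) = [14; (1, 6, 2, 6, 1, 28)] with period length k = 6.
k is even, so the fundamental solution of x^2 - 221y^2 = 1 is (p_{k-1}, q_{k-1}) = (p_5, q_5); compute convergents through index 5.
Convergents (p_i = a_i*p_{i-1} + p_{i-2}, q_i = a_i*q_{i-1} + q_{i-2} with p_{-2}=0, p_{-1}=1, q_{-2}=1, q_{-1}=0):
  i=0: a_0=14, p_0 = 14*1 + 0 = 14, q_0 = 14*0 + 1 = 1.
  i=1: a_1=1, p_1 = 1*14 + 1 = 15, q_1 = 1*1 + 0 = 1.
  i=2: a_2=6, p_2 = 6*15 + 14 = 104, q_2 = 6*1 + 1 = 7.
  i=3: a_3=2, p_3 = 2*104 + 15 = 223, q_3 = 2*7 + 1 = 15.
  i=4: a_4=6, p_4 = 6*223 + 104 = 1442, q_4 = 6*15 + 7 = 97.
  i=5: a_5=1, p_5 = 1*1442 + 223 = 1665, q_5 = 1*97 + 15 = 112.
Check: 1665^2 - 221*112^2 = 2772225 - 2772224 = 1, so (x, y) = (1665, 112) solves the equation, and by the theorem it is the least positive solution.

(x, y) = (1665, 112)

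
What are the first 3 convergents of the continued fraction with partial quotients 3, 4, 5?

Using the convergent recurrence p_i = a_i*p_{i-1} + p_{i-2}, q_i = a_i*q_{i-1} + q_{i-2} with p_{-2}=0, p_{-1}=1, q_{-2}=1, q_{-1}=0:
  i=0: a_0=3, p_0 = 3*1 + 0 = 3, q_0 = 3*0 + 1 = 1.
  i=1: a_1=4, p_1 = 4*3 + 1 = 13, q_1 = 4*1 + 0 = 4.
  i=2: a_2=5, p_2 = 5*13 + 3 = 68, q_2 = 5*4 + 1 = 21.

3/1, 13/4, 68/21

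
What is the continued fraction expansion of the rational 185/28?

[6; 1, 1, 1, 1, 5]

Run the Euclidean algorithm on 185 and 28; the successive quotients are the partial quotients a_0, a_1, ... (each step inverts the fractional part left over by the previous one):
  185 = 6*28 + 17, so a_0 = 6.
  28 = 1*17 + 11, so a_1 = 1.
  17 = 1*11 + 6, so a_2 = 1.
  11 = 1*6 + 5, so a_3 = 1.
  6 = 1*5 + 1, so a_4 = 1.
  5 = 5*1 + 0, so a_5 = 5.
The remainder reaches 0 after 6 divisions, so the expansion has 6 partial quotients, read off in order.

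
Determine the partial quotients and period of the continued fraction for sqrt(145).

[12; (24)]

Write x_i = (sqrt(145) + m_i)/d_i with (m_0, d_0) = (0, 1). a_0 = floor(sqrt(145)) = 12, since 12^2 = 144 <= 145 < 169 = 13^2.
Iterate m_{i+1} = d_i*a_i - m_i, d_{i+1} = (145 - m_{i+1}^2)/d_i, a_{i+1} = floor((a_0 + m_{i+1})/d_{i+1}):
  m_1 = 1*12 - 0 = 12, d_1 = (145 - 12^2)/1 = 1/1 = 1, a_1 = floor((12 + 12)/1) = 24.
  m_2 = 1*24 - 12 = 12, d_2 = (145 - 12^2)/1 = 1/1 = 1: (m_2, d_2) = (m_1, d_1) = (12, 1), so from here the quotient a_1 repeats; the period length is 1.
Hence the expansion of sqrt(145) is a_0 = 12 followed by the repeating block 24 (period 1).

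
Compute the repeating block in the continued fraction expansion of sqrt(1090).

Write x_i = (sqrt(1090) + m_i)/d_i with (m_0, d_0) = (0, 1). a_0 = floor(sqrt(1090)) = 33, since 33^2 = 1089 <= 1090 < 1156 = 34^2.
Iterate m_{i+1} = d_i*a_i - m_i, d_{i+1} = (1090 - m_{i+1}^2)/d_i, a_{i+1} = floor((a_0 + m_{i+1})/d_{i+1}):
  m_1 = 1*33 - 0 = 33, d_1 = (1090 - 33^2)/1 = 1/1 = 1, a_1 = floor((33 + 33)/1) = 66.
  m_2 = 1*66 - 33 = 33, d_2 = (1090 - 33^2)/1 = 1/1 = 1: (m_2, d_2) = (m_1, d_1) = (33, 1), so from here the quotient a_1 repeats; the period length is 1.
Hence the expansion of sqrt(1090) is a_0 = 33 followed by the repeating block 66 (period 1).

[33; (66)]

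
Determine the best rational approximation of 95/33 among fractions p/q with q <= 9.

23/8

Expand x = 95/33 as a continued fraction with the Euclidean algorithm:
  95 = 2*33 + 29, so a_0 = 2.
  33 = 1*29 + 4, so a_1 = 1.
  29 = 7*4 + 1, so a_2 = 7.
  4 = 4*1 + 0, so a_3 = 4.
so x = [2; 1, 7, 4].
Convergents (p_i = a_i*p_{i-1} + p_{i-2}, q_i = a_i*q_{i-1} + q_{i-2} with p_{-2}=0, p_{-1}=1, q_{-2}=1, q_{-1}=0), until the denominator exceeds 9:
  i=0: a_0=2, p_0 = 2*1 + 0 = 2, q_0 = 2*0 + 1 = 1.
  i=1: a_1=1, p_1 = 1*2 + 1 = 3, q_1 = 1*1 + 0 = 1.
  i=2: a_2=7, p_2 = 7*3 + 2 = 23, q_2 = 7*1 + 1 = 8.
  i=3: a_3=4, p_3 = 4*23 + 3 = 95, q_3 = 4*8 + 1 = 33.
q_3 = 33 > 9, so the last convergent with denominator <= 9 is p_2/q_2 = 23/8.
The closest fraction with denominator <= 9 is either p_2/q_2 or the intermediate fraction (k*p_2 + p_1)/(k*q_2 + q_1) with the largest k >= 1 whose denominator stays <= 9; these approach x as k grows, and every other convergent or intermediate fraction in range is farther away.
Largest k: floor((9 - q_1)/q_2) = floor((9 - 1)/8) = 1.
That gives (1*23 + 3)/(1*8 + 1) = 26/9.
Compare the errors: |x - 23/8| = |95*8 - 23*33|/(33*8) = 1/264, and |x - 26/9| = |95*9 - 26*33|/(33*9) = 3/297.
Cross-multiplying, 1*297 = 297 < 792 = 3*264, so 1/264 is smaller: the convergent 23/8 is closer to x than 26/9.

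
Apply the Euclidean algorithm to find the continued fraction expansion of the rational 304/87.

[3; 2, 43]

Run the Euclidean algorithm on 304 and 87; the successive quotients are the partial quotients a_0, a_1, ... (each step inverts the fractional part left over by the previous one):
  304 = 3*87 + 43, so a_0 = 3.
  87 = 2*43 + 1, so a_1 = 2.
  43 = 43*1 + 0, so a_2 = 43.
The remainder reaches 0 after 3 divisions, so the expansion has 3 partial quotients, read off in order.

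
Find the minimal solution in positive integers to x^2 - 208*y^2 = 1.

First expand sqrt(208) as a continued fraction. With x_i = (sqrt(208) + m_i)/d_i and (m_0, d_0) = (0, 1): a_0 = floor(sqrt(208)) = 14, since 14^2 = 196 <= 208 < 225 = 15^2.
Iterate m_{i+1} = d_i*a_i - m_i, d_{i+1} = (208 - m_{i+1}^2)/d_i, a_{i+1} = floor((a_0 + m_{i+1})/d_{i+1}):
  m_1 = 1*14 - 0 = 14, d_1 = (208 - 14^2)/1 = 12/1 = 12, a_1 = floor((14 + 14)/12) = 2.
  m_2 = 12*2 - 14 = 10, d_2 = (208 - 10^2)/12 = 108/12 = 9, a_2 = floor((14 + 10)/9) = 2.
  m_3 = 9*2 - 10 = 8, d_3 = (208 - 8^2)/9 = 144/9 = 16, a_3 = floor((14 + 8)/16) = 1.
  m_4 = 16*1 - 8 = 8, d_4 = (208 - 8^2)/16 = 144/16 = 9, a_4 = floor((14 + 8)/9) = 2.
  m_5 = 9*2 - 8 = 10, d_5 = (208 - 10^2)/9 = 108/9 = 12, a_5 = floor((14 + 10)/12) = 2.
  m_6 = 12*2 - 10 = 14, d_6 = (208 - 14^2)/12 = 12/12 = 1, a_6 = floor((14 + 14)/1) = 28.
  m_7 = 1*28 - 14 = 14, d_7 = (208 - 14^2)/1 = 12/1 = 12: (m_7, d_7) = (m_1, d_1) = (14, 12), so from here the quotients repeat a_1, ..., a_6; the period length is 6.
So sqrt(208) = [14; (2, 2, 1, 2, 2, 28)] with period length k = 6.
k is even, so the fundamental solution of x^2 - 208y^2 = 1 is (p_{k-1}, q_{k-1}) = (p_5, q_5); compute convergents through index 5.
Convergents (p_i = a_i*p_{i-1} + p_{i-2}, q_i = a_i*q_{i-1} + q_{i-2} with p_{-2}=0, p_{-1}=1, q_{-2}=1, q_{-1}=0):
  i=0: a_0=14, p_0 = 14*1 + 0 = 14, q_0 = 14*0 + 1 = 1.
  i=1: a_1=2, p_1 = 2*14 + 1 = 29, q_1 = 2*1 + 0 = 2.
  i=2: a_2=2, p_2 = 2*29 + 14 = 72, q_2 = 2*2 + 1 = 5.
  i=3: a_3=1, p_3 = 1*72 + 29 = 101, q_3 = 1*5 + 2 = 7.
  i=4: a_4=2, p_4 = 2*101 + 72 = 274, q_4 = 2*7 + 5 = 19.
  i=5: a_5=2, p_5 = 2*274 + 101 = 649, q_5 = 2*19 + 7 = 45.
Check: 649^2 - 208*45^2 = 421201 - 421200 = 1, so (x, y) = (649, 45) solves the equation, and by the theorem it is the least positive solution.

(x, y) = (649, 45)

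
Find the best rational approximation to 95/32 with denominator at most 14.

3/1

Expand x = 95/32 as a continued fraction with the Euclidean algorithm:
  95 = 2*32 + 31, so a_0 = 2.
  32 = 1*31 + 1, so a_1 = 1.
  31 = 31*1 + 0, so a_2 = 31.
so x = [2; 1, 31].
Convergents (p_i = a_i*p_{i-1} + p_{i-2}, q_i = a_i*q_{i-1} + q_{i-2} with p_{-2}=0, p_{-1}=1, q_{-2}=1, q_{-1}=0), until the denominator exceeds 14:
  i=0: a_0=2, p_0 = 2*1 + 0 = 2, q_0 = 2*0 + 1 = 1.
  i=1: a_1=1, p_1 = 1*2 + 1 = 3, q_1 = 1*1 + 0 = 1.
  i=2: a_2=31, p_2 = 31*3 + 2 = 95, q_2 = 31*1 + 1 = 32.
q_2 = 32 > 14, so the last convergent with denominator <= 14 is p_1/q_1 = 3/1.
The closest fraction with denominator <= 14 is either p_1/q_1 or the intermediate fraction (k*p_1 + p_0)/(k*q_1 + q_0) with the largest k >= 1 whose denominator stays <= 14; these approach x as k grows, and every other convergent or intermediate fraction in range is farther away.
Largest k: floor((14 - q_0)/q_1) = floor((14 - 1)/1) = 13.
That gives (13*3 + 2)/(13*1 + 1) = 41/14.
Compare the errors: |x - 3/1| = |95*1 - 3*32|/(32*1) = 1/32, and |x - 41/14| = |95*14 - 41*32|/(32*14) = 18/448.
Cross-multiplying, 1*448 = 448 < 576 = 18*32, so 1/32 is smaller: the convergent 3/1 is closer to x than 41/14.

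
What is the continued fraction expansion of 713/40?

Run the Euclidean algorithm on 713 and 40; the successive quotients are the partial quotients a_0, a_1, ... (each step inverts the fractional part left over by the previous one):
  713 = 17*40 + 33, so a_0 = 17.
  40 = 1*33 + 7, so a_1 = 1.
  33 = 4*7 + 5, so a_2 = 4.
  7 = 1*5 + 2, so a_3 = 1.
  5 = 2*2 + 1, so a_4 = 2.
  2 = 2*1 + 0, so a_5 = 2.
The remainder reaches 0 after 6 divisions, so the expansion has 6 partial quotients, read off in order.

[17; 1, 4, 1, 2, 2]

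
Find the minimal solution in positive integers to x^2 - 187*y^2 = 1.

First expand sqrt(187) as a continued fraction. With x_i = (sqrt(187) + m_i)/d_i and (m_0, d_0) = (0, 1): a_0 = floor(sqrt(187)) = 13, since 13^2 = 169 <= 187 < 196 = 14^2.
Iterate m_{i+1} = d_i*a_i - m_i, d_{i+1} = (187 - m_{i+1}^2)/d_i, a_{i+1} = floor((a_0 + m_{i+1})/d_{i+1}):
  m_1 = 1*13 - 0 = 13, d_1 = (187 - 13^2)/1 = 18/1 = 18, a_1 = floor((13 + 13)/18) = 1.
  m_2 = 18*1 - 13 = 5, d_2 = (187 - 5^2)/18 = 162/18 = 9, a_2 = floor((13 + 5)/9) = 2.
  m_3 = 9*2 - 5 = 13, d_3 = (187 - 13^2)/9 = 18/9 = 2, a_3 = floor((13 + 13)/2) = 13.
  m_4 = 2*13 - 13 = 13, d_4 = (187 - 13^2)/2 = 18/2 = 9, a_4 = floor((13 + 13)/9) = 2.
  m_5 = 9*2 - 13 = 5, d_5 = (187 - 5^2)/9 = 162/9 = 18, a_5 = floor((13 + 5)/18) = 1.
  m_6 = 18*1 - 5 = 13, d_6 = (187 - 13^2)/18 = 18/18 = 1, a_6 = floor((13 + 13)/1) = 26.
  m_7 = 1*26 - 13 = 13, d_7 = (187 - 13^2)/1 = 18/1 = 18: (m_7, d_7) = (m_1, d_1) = (13, 18), so from here the quotients repeat a_1, ..., a_6; the period length is 6.
So sqrt(187) = [13; (1, 2, 13, 2, 1, 26)] with period length k = 6.
k is even, so the fundamental solution of x^2 - 187y^2 = 1 is (p_{k-1}, q_{k-1}) = (p_5, q_5); compute convergents through index 5.
Convergents (p_i = a_i*p_{i-1} + p_{i-2}, q_i = a_i*q_{i-1} + q_{i-2} with p_{-2}=0, p_{-1}=1, q_{-2}=1, q_{-1}=0):
  i=0: a_0=13, p_0 = 13*1 + 0 = 13, q_0 = 13*0 + 1 = 1.
  i=1: a_1=1, p_1 = 1*13 + 1 = 14, q_1 = 1*1 + 0 = 1.
  i=2: a_2=2, p_2 = 2*14 + 13 = 41, q_2 = 2*1 + 1 = 3.
  i=3: a_3=13, p_3 = 13*41 + 14 = 547, q_3 = 13*3 + 1 = 40.
  i=4: a_4=2, p_4 = 2*547 + 41 = 1135, q_4 = 2*40 + 3 = 83.
  i=5: a_5=1, p_5 = 1*1135 + 547 = 1682, q_5 = 1*83 + 40 = 123.
Check: 1682^2 - 187*123^2 = 2829124 - 2829123 = 1, so (x, y) = (1682, 123) solves the equation, and by the theorem it is the least positive solution.

(x, y) = (1682, 123)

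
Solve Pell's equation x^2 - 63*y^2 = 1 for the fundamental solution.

First expand sqrt(63) as a continued fraction. With x_i = (sqrt(63) + m_i)/d_i and (m_0, d_0) = (0, 1): a_0 = floor(sqrt(63)) = 7, since 7^2 = 49 <= 63 < 64 = 8^2.
Iterate m_{i+1} = d_i*a_i - m_i, d_{i+1} = (63 - m_{i+1}^2)/d_i, a_{i+1} = floor((a_0 + m_{i+1})/d_{i+1}):
  m_1 = 1*7 - 0 = 7, d_1 = (63 - 7^2)/1 = 14/1 = 14, a_1 = floor((7 + 7)/14) = 1.
  m_2 = 14*1 - 7 = 7, d_2 = (63 - 7^2)/14 = 14/14 = 1, a_2 = floor((7 + 7)/1) = 14.
  m_3 = 1*14 - 7 = 7, d_3 = (63 - 7^2)/1 = 14/1 = 14: (m_3, d_3) = (m_1, d_1) = (7, 14), so from here the quotients repeat a_1, a_2; the period length is 2.
So sqrt(63) = [7; (1, 14)] with period length k = 2.
k is even, so the fundamental solution of x^2 - 63y^2 = 1 is (p_{k-1}, q_{k-1}) = (p_1, q_1); compute convergents through index 1.
Convergents (p_i = a_i*p_{i-1} + p_{i-2}, q_i = a_i*q_{i-1} + q_{i-2} with p_{-2}=0, p_{-1}=1, q_{-2}=1, q_{-1}=0):
  i=0: a_0=7, p_0 = 7*1 + 0 = 7, q_0 = 7*0 + 1 = 1.
  i=1: a_1=1, p_1 = 1*7 + 1 = 8, q_1 = 1*1 + 0 = 1.
Check: 8^2 - 63*1^2 = 64 - 63 = 1, so (x, y) = (8, 1) solves the equation, and by the theorem it is the least positive solution.

(x, y) = (8, 1)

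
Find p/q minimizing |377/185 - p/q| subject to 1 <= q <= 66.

108/53

Expand x = 377/185 as a continued fraction with the Euclidean algorithm:
  377 = 2*185 + 7, so a_0 = 2.
  185 = 26*7 + 3, so a_1 = 26.
  7 = 2*3 + 1, so a_2 = 2.
  3 = 3*1 + 0, so a_3 = 3.
so x = [2; 26, 2, 3].
Convergents (p_i = a_i*p_{i-1} + p_{i-2}, q_i = a_i*q_{i-1} + q_{i-2} with p_{-2}=0, p_{-1}=1, q_{-2}=1, q_{-1}=0), until the denominator exceeds 66:
  i=0: a_0=2, p_0 = 2*1 + 0 = 2, q_0 = 2*0 + 1 = 1.
  i=1: a_1=26, p_1 = 26*2 + 1 = 53, q_1 = 26*1 + 0 = 26.
  i=2: a_2=2, p_2 = 2*53 + 2 = 108, q_2 = 2*26 + 1 = 53.
  i=3: a_3=3, p_3 = 3*108 + 53 = 377, q_3 = 3*53 + 26 = 185.
q_3 = 185 > 66, so the last convergent with denominator <= 66 is p_2/q_2 = 108/53.
The closest fraction with denominator <= 66 is either p_2/q_2 or the intermediate fraction (k*p_2 + p_1)/(k*q_2 + q_1) with the largest k >= 1 whose denominator stays <= 66; these approach x as k grows, and every other convergent or intermediate fraction in range is farther away.
Largest k: floor((66 - q_1)/q_2) = floor((66 - 26)/53) = 0.
Since k = 0, no intermediate fraction beyond p_2/q_2 has denominator <= 66, so the convergent 108/53 is the closest (its error is |377*53 - 108*185|/(185*53) = 1/9805).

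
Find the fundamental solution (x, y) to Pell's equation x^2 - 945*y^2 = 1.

First expand sqrt(945) as a continued fraction. With x_i = (sqrt(945) + m_i)/d_i and (m_0, d_0) = (0, 1): a_0 = floor(sqrt(945)) = 30, since 30^2 = 900 <= 945 < 961 = 31^2.
Iterate m_{i+1} = d_i*a_i - m_i, d_{i+1} = (945 - m_{i+1}^2)/d_i, a_{i+1} = floor((a_0 + m_{i+1})/d_{i+1}):
  m_1 = 1*30 - 0 = 30, d_1 = (945 - 30^2)/1 = 45/1 = 45, a_1 = floor((30 + 30)/45) = 1.
  m_2 = 45*1 - 30 = 15, d_2 = (945 - 15^2)/45 = 720/45 = 16, a_2 = floor((30 + 15)/16) = 2.
  m_3 = 16*2 - 15 = 17, d_3 = (945 - 17^2)/16 = 656/16 = 41, a_3 = floor((30 + 17)/41) = 1.
  m_4 = 41*1 - 17 = 24, d_4 = (945 - 24^2)/41 = 369/41 = 9, a_4 = floor((30 + 24)/9) = 6.
  m_5 = 9*6 - 24 = 30, d_5 = (945 - 30^2)/9 = 45/9 = 5, a_5 = floor((30 + 30)/5) = 12.
  m_6 = 5*12 - 30 = 30, d_6 = (945 - 30^2)/5 = 45/5 = 9, a_6 = floor((30 + 30)/9) = 6.
  m_7 = 9*6 - 30 = 24, d_7 = (945 - 24^2)/9 = 369/9 = 41, a_7 = floor((30 + 24)/41) = 1.
  m_8 = 41*1 - 24 = 17, d_8 = (945 - 17^2)/41 = 656/41 = 16, a_8 = floor((30 + 17)/16) = 2.
  m_9 = 16*2 - 17 = 15, d_9 = (945 - 15^2)/16 = 720/16 = 45, a_9 = floor((30 + 15)/45) = 1.
  m_10 = 45*1 - 15 = 30, d_10 = (945 - 30^2)/45 = 45/45 = 1, a_10 = floor((30 + 30)/1) = 60.
  m_11 = 1*60 - 30 = 30, d_11 = (945 - 30^2)/1 = 45/1 = 45: (m_11, d_11) = (m_1, d_1) = (30, 45), so from here the quotients repeat a_1, ..., a_10; the period length is 10.
So sqrt(945) = [30; (1, 2, 1, 6, 12, 6, 1, 2, 1, 60)] with period length k = 10.
k is even, so the fundamental solution of x^2 - 945y^2 = 1 is (p_{k-1}, q_{k-1}) = (p_9, q_9); compute convergents through index 9.
Convergents (p_i = a_i*p_{i-1} + p_{i-2}, q_i = a_i*q_{i-1} + q_{i-2} with p_{-2}=0, p_{-1}=1, q_{-2}=1, q_{-1}=0):
  i=0: a_0=30, p_0 = 30*1 + 0 = 30, q_0 = 30*0 + 1 = 1.
  i=1: a_1=1, p_1 = 1*30 + 1 = 31, q_1 = 1*1 + 0 = 1.
  i=2: a_2=2, p_2 = 2*31 + 30 = 92, q_2 = 2*1 + 1 = 3.
  i=3: a_3=1, p_3 = 1*92 + 31 = 123, q_3 = 1*3 + 1 = 4.
  i=4: a_4=6, p_4 = 6*123 + 92 = 830, q_4 = 6*4 + 3 = 27.
  i=5: a_5=12, p_5 = 12*830 + 123 = 10083, q_5 = 12*27 + 4 = 328.
  i=6: a_6=6, p_6 = 6*10083 + 830 = 61328, q_6 = 6*328 + 27 = 1995.
  i=7: a_7=1, p_7 = 1*61328 + 10083 = 71411, q_7 = 1*1995 + 328 = 2323.
  i=8: a_8=2, p_8 = 2*71411 + 61328 = 204150, q_8 = 2*2323 + 1995 = 6641.
  i=9: a_9=1, p_9 = 1*204150 + 71411 = 275561, q_9 = 1*6641 + 2323 = 8964.
Check: 275561^2 - 945*8964^2 = 75933864721 - 75933864720 = 1, so (x, y) = (275561, 8964) solves the equation, and by the theorem it is the least positive solution.

(x, y) = (275561, 8964)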